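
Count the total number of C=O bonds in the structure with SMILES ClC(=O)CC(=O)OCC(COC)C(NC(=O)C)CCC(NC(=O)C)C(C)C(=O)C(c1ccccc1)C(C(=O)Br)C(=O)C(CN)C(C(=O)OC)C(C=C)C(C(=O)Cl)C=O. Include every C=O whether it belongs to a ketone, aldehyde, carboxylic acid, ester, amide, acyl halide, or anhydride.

ClCO: acyl halide, 1 C=O (running total 1).
CH2COOCH2: ester, 1 C=O (running total 2).
CH(NHCOCH3): amide, 1 C=O (running total 3).
CH(NHCOCH3): amide, 1 C=O (running total 4).
CO: ketone, 1 C=O (running total 5).
CH(COBr): acyl halide, 1 C=O (running total 6).
CO: ketone, 1 C=O (running total 7).
CH(COOCH3): ester, 1 C=O (running total 8).
CH(COCl): acyl halide, 1 C=O (running total 9).
CHO: aldehyde, 1 C=O (running total 10).

10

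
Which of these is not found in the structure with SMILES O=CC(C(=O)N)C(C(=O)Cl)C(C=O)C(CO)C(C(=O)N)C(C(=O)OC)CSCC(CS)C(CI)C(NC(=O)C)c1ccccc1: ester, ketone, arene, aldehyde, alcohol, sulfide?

ketone

alcohol: present (CH(CH2OH) — pendant –CH2OH on an sp³ backbone C → alcohol).
aldehyde: present (OHC — terminal –CHO: carbonyl C bonded to H and C → aldehyde).
sulfide: present (CH2SCH2 — C–S–C linkage → sulfide (thioether)).
ester: present (CH(COOCH3) — pendant –COOCH3: carbonyl C bonded to C and –OCH3 → ester).
arene: present (C6H5 — –C6H5 phenyl ring → arene).
ketone: absent. In CH(COOCH3), the C=O is bonded to an –O–C group, which defines an ester, not a ketone. In each of CH(CONH2) and CH(NHCOCH3), the C=O is bonded to nitrogen, which defines an amide, not a ketone. In each of OHC and CH(CHO), the carbonyl carbon carries an H, so it is an aldehyde, not a ketone. In CH(COCl), the C=O is bonded to a halogen, which defines an acyl halide, not a ketone.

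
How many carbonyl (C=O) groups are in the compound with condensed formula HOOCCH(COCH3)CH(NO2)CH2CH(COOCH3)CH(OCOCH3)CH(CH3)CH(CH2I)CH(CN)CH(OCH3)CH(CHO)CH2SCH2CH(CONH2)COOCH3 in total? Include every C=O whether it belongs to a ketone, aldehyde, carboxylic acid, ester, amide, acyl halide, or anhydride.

HOOC: carboxylic acid, 1 C=O (running total 1).
CH(COCH3): ketone, 1 C=O (running total 2).
CH(COOCH3): ester, 1 C=O (running total 3).
CH(OCOCH3): ester, 1 C=O (running total 4).
CH(CHO): aldehyde, 1 C=O (running total 5).
CH(CONH2): amide, 1 C=O (running total 6).
COOCH3: ester, 1 C=O (running total 7).

7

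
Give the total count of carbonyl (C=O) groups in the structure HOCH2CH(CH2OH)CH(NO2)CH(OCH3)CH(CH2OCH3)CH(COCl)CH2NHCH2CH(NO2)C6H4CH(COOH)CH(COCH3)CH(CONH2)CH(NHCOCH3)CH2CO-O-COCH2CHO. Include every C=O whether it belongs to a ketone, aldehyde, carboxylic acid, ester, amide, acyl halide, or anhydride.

8

CH(COCl): acyl halide, 1 C=O (running total 1).
CH(COOH): carboxylic acid, 1 C=O (running total 2).
CH(COCH3): ketone, 1 C=O (running total 3).
CH(CONH2): amide, 1 C=O (running total 4).
CH(NHCOCH3): amide, 1 C=O (running total 5).
CH2CO-O-COCH2: anhydride, 2 C=O (running total 7).
CHO: aldehyde, 1 C=O (running total 8).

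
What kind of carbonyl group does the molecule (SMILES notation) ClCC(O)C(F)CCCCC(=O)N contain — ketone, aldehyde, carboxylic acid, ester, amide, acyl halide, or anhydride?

The carbonyl is in the CONH2 segment: –C(=O)NH2: carbonyl C bonded to C and to N → amide (the N is not a separate amine).

amide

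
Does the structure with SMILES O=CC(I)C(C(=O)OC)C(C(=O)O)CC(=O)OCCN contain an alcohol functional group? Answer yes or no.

Taking each segment in turn:
  OHC: terminal –CHO: carbonyl C bonded to H and C → aldehyde.
  CH(I): halogen on an sp³ carbon → alkyl halide.
  CH(COOCH3): pendant –COOCH3: carbonyl C bonded to C and –OCH3 → ester.
  CH(COOH): pendant –COOH: carbonyl C bonded to C and –OH → carboxylic acid.
  CH2COOCH2: –C(=O)–O–C with C on the carbonyl side → ester.
  CH2NH2: –NH2 on an sp³ carbon with no adjacent C=O → amine.
In CH(COOH), the –OH sits on a carbonyl carbon, making it part of a carboxylic acid, not an alcohol.
The groups actually present are: aldehyde, alkyl halide, amine, carboxylic acid, ester.

no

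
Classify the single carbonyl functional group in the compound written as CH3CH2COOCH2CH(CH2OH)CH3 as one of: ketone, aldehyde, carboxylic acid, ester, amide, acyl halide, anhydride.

ester

The carbonyl is in the CH2COOCH2 segment: –C(=O)–O–C with C on the carbonyl side → ester.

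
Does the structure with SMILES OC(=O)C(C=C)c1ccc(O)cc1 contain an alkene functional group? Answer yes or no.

yes

Taking each segment in turn:
  HOOC: –COOH: carbonyl C bonded to –OH and C → carboxylic acid (the –OH is not a separate alcohol).
  CH(CH=CH2): pendant –CH=CH2: C=C double bond → alkene.
  C6H4OH: –OH attached directly to an aromatic ring → phenol (not alcohol); the ring itself is an arene.
The CH(CH=CH2) segment supplies the alkene: pendant –CH=CH2: C=C double bond → alkene.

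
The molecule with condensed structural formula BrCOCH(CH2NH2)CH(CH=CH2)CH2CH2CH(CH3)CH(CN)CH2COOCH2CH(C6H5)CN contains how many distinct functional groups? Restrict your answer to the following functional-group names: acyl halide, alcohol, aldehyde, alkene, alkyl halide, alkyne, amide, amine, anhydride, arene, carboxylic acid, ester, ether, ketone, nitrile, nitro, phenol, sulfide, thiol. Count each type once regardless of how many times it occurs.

Reading the structure from left to right:
  BrCO: –C(=O)Br: carbonyl C bonded to C and to a halogen → acyl halide (not alkyl halide).
  CH(CH2NH2): pendant –CH2NH2: N on sp³ C, no adjacent C=O → amine.
  CH(CH=CH2): pendant –CH=CH2: C=C double bond → alkene.
  CH(CN): pendant –C≡N: nitrile.
  CH2COOCH2: –C(=O)–O–C with C on the carbonyl side → ester.
  CH(C6H5): pendant –C6H5: benzene ring → arene.
  CN: –C≡N: carbon triple-bonded to nitrogen → nitrile.
Distinct types present: acyl halide, alkene, amine, arene, ester, nitrile.

6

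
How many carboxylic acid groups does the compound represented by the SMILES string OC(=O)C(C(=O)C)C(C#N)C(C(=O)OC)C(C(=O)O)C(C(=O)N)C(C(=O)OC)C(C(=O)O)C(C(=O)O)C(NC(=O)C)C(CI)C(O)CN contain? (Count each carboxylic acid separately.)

4

–COOH: carbonyl C bonded to –OH and C → carboxylic acid (the –OH is not a separate alcohol).
pendant –COCH3: carbonyl C bonded to two carbons → ketone.
pendant –C≡N: nitrile.
pendant –COOCH3: carbonyl C bonded to C and –OCH3 → ester.
pendant –COOH: carbonyl C bonded to C and –OH → carboxylic acid.
pendant –CONH2: carbonyl C bonded to C and N → amide.
pendant –COOCH3: carbonyl C bonded to C and –OCH3 → ester.
pendant –COOH: carbonyl C bonded to C and –OH → carboxylic acid.
pendant –COOH: carbonyl C bonded to C and –OH → carboxylic acid.
pendant –NHC(=O)CH3: N bonded to a carbonyl → amide (not amine).
pendant –CH2X: halogen on sp³ carbon → alkyl halide.
–OH on an sp³ carbon → alcohol (secondary).
–NH2 on an sp³ carbon with no adjacent C=O → amine.
Carboxylic acid appears at: HOOC, CH(COOH), CH(COOH), CH(COOH) → 4.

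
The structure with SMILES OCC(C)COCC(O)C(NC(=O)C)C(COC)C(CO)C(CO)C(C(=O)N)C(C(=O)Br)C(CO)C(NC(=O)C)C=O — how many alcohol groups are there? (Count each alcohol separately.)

5

Taking each segment in turn:
  HOCH2: HO– on an sp³ carbon → alcohol.
  CH2OCH2: C–O–C with sp³ carbons on both sides and no adjacent C=O → ether.
  CH(OH): –OH on an sp³ carbon → alcohol (secondary).
  CH(NHCOCH3): pendant –NHC(=O)CH3: N bonded to a carbonyl → amide (not amine).
  CH(CH2OCH3): pendant –CH2OCH3: C–O–C linkage → ether.
  CH(CH2OH): pendant –CH2OH on an sp³ backbone C → alcohol.
  CH(CH2OH): pendant –CH2OH on an sp³ backbone C → alcohol.
  CH(CONH2): pendant –CONH2: carbonyl C bonded to C and N → amide.
  CH(COBr): pendant –C(=O)X: carbonyl C bonded to C and halogen → acyl halide.
  CH(CH2OH): pendant –CH2OH on an sp³ backbone C → alcohol.
  CH(NHCOCH3): pendant –NHC(=O)CH3: N bonded to a carbonyl → amide (not amine).
  CHO: terminal –CHO: carbonyl C bonded to H and C → aldehyde.
Alcohol appears at: HOCH2, CH(OH), CH(CH2OH), CH(CH2OH), CH(CH2OH) → 5.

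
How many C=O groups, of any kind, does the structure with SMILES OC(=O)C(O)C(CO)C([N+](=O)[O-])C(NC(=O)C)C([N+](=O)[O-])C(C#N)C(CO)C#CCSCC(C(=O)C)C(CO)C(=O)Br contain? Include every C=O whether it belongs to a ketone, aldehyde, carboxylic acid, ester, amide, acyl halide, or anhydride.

4

HOOC: carboxylic acid, 1 C=O (running total 1).
CH(NHCOCH3): amide, 1 C=O (running total 2).
CH(COCH3): ketone, 1 C=O (running total 3).
COBr: acyl halide, 1 C=O (running total 4).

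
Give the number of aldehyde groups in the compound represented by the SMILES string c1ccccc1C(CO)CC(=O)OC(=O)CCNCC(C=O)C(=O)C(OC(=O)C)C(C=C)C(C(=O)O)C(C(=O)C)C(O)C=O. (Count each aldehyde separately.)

Reading the structure from left to right:
  C6H5: C6H5– phenyl ring → arene.
  CH(CH2OH): pendant –CH2OH on an sp³ backbone C → alcohol.
  CH2CO-O-COCH2: two acyl groups sharing one oxygen, –C(=O)–O–C(=O)– → anhydride.
  CH2NHCH2: C–N–C with sp³ carbons and no adjacent C=O → amine (secondary).
  CH(CHO): pendant –CHO: carbonyl C bonded to C and H → aldehyde.
  CO: –C(=O)– with carbon on both sides → ketone.
  CH(OCOCH3): pendant –OC(=O)CH3: an acyloxy group → ester.
  CH(CH=CH2): pendant –CH=CH2: C=C double bond → alkene.
  CH(COOH): pendant –COOH: carbonyl C bonded to C and –OH → carboxylic acid.
  CH(COCH3): pendant –COCH3: carbonyl C bonded to two carbons → ketone.
  CH(OH): –OH on an sp³ carbon → alcohol (secondary).
  CHO: terminal –CHO: carbonyl C bonded to H and C → aldehyde.
Aldehyde appears at: CH(CHO), CHO → 2.

2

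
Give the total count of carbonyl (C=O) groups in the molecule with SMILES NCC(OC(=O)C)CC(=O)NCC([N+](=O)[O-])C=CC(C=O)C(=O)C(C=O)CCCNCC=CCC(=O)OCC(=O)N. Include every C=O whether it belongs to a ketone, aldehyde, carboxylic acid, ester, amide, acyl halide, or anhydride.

CH(OCOCH3): ester, 1 C=O (running total 1).
CH2CONHCH2: amide, 1 C=O (running total 2).
CH(CHO): aldehyde, 1 C=O (running total 3).
CO: ketone, 1 C=O (running total 4).
CH(CHO): aldehyde, 1 C=O (running total 5).
CH2COOCH2: ester, 1 C=O (running total 6).
CONH2: amide, 1 C=O (running total 7).

7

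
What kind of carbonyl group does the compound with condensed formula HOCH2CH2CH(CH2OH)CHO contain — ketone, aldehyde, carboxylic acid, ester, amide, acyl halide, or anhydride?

The carbonyl is in the CHO segment: terminal –CHO: carbonyl C bonded to H and C → aldehyde.

aldehyde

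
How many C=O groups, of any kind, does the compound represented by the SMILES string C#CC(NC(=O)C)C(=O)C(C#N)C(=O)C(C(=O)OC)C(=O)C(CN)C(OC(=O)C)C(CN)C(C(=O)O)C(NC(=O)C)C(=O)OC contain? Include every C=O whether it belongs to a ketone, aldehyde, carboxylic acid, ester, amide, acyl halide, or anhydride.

CH(NHCOCH3): amide, 1 C=O (running total 1).
CO: ketone, 1 C=O (running total 2).
CO: ketone, 1 C=O (running total 3).
CH(COOCH3): ester, 1 C=O (running total 4).
CO: ketone, 1 C=O (running total 5).
CH(OCOCH3): ester, 1 C=O (running total 6).
CH(COOH): carboxylic acid, 1 C=O (running total 7).
CH(NHCOCH3): amide, 1 C=O (running total 8).
COOCH3: ester, 1 C=O (running total 9).

9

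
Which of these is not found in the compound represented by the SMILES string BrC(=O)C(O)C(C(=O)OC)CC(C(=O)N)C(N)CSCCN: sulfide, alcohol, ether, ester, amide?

ether

amide: present (CH(CONH2) — pendant –CONH2: carbonyl C bonded to C and N → amide).
ester: present (CH(COOCH3) — pendant –COOCH3: carbonyl C bonded to C and –OCH3 → ester).
alcohol: present (CH(OH) — –OH on an sp³ carbon → alcohol (secondary)).
sulfide: present (CH2SCH2 — C–S–C linkage → sulfide (thioether)).
ether: absent. In CH(COOCH3), the C–O–C oxygen is adjacent to a C=O, so it belongs to an ester, not an ether.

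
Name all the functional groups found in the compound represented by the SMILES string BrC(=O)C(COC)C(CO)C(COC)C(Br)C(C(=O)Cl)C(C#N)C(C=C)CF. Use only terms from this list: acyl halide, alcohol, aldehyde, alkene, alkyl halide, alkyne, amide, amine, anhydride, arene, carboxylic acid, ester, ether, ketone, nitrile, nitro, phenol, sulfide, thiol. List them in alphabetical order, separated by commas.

acyl halide, alcohol, alkene, alkyl halide, ether, nitrile

Taking each segment in turn:
  BrCO: –C(=O)Br: carbonyl C bonded to C and to a halogen → acyl halide (not alkyl halide).
  CH(CH2OCH3): pendant –CH2OCH3: C–O–C linkage → ether.
  CH(CH2OH): pendant –CH2OH on an sp³ backbone C → alcohol.
  CH(CH2OCH3): pendant –CH2OCH3: C–O–C linkage → ether.
  CH(Br): halogen on an sp³ carbon → alkyl halide.
  CH(COCl): pendant –C(=O)X: carbonyl C bonded to C and halogen → acyl halide.
  CH(CN): pendant –C≡N: nitrile.
  CH(CH=CH2): pendant –CH=CH2: C=C double bond → alkene.
  CH2F: halogen on an sp³ carbon → alkyl halide.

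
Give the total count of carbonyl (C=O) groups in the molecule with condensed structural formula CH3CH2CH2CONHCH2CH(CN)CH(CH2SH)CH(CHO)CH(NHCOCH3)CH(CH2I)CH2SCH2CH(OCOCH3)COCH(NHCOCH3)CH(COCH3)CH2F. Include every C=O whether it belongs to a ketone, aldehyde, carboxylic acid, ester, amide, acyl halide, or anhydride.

CH2CONHCH2: amide, 1 C=O (running total 1).
CH(CHO): aldehyde, 1 C=O (running total 2).
CH(NHCOCH3): amide, 1 C=O (running total 3).
CH(OCOCH3): ester, 1 C=O (running total 4).
CO: ketone, 1 C=O (running total 5).
CH(NHCOCH3): amide, 1 C=O (running total 6).
CH(COCH3): ketone, 1 C=O (running total 7).

7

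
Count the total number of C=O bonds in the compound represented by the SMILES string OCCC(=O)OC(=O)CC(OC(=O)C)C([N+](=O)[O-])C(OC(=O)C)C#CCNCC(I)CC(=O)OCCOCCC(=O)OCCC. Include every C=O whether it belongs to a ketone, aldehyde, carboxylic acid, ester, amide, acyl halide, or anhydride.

6

CH2CO-O-COCH2: anhydride, 2 C=O (running total 2).
CH(OCOCH3): ester, 1 C=O (running total 3).
CH(OCOCH3): ester, 1 C=O (running total 4).
CH2COOCH2: ester, 1 C=O (running total 5).
CH2COOCH2: ester, 1 C=O (running total 6).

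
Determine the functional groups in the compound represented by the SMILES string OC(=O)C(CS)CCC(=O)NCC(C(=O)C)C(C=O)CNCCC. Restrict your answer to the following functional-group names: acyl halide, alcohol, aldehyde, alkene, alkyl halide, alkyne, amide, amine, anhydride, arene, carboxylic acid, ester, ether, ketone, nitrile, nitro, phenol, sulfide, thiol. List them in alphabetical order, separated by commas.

aldehyde, amide, amine, carboxylic acid, ketone, thiol

Reading the structure from left to right:
  HOOC: –COOH: carbonyl C bonded to –OH and C → carboxylic acid (the –OH is not a separate alcohol).
  CH(CH2SH): pendant –CH2SH → thiol.
  CH2CONHCH2: –C(=O)–N– linkage → amide (the N is not an amine).
  CH(COCH3): pendant –COCH3: carbonyl C bonded to two carbons → ketone.
  CH(CHO): pendant –CHO: carbonyl C bonded to C and H → aldehyde.
  CH2NHCH2: C–N–C with sp³ carbons and no adjacent C=O → amine (secondary).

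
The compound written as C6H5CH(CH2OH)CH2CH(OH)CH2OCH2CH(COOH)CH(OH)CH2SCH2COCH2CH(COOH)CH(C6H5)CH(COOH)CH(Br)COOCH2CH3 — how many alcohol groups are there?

Taking each segment in turn:
  C6H5: C6H5– phenyl ring → arene.
  CH(CH2OH): pendant –CH2OH on an sp³ backbone C → alcohol.
  CH(OH): –OH on an sp³ carbon → alcohol (secondary).
  CH2OCH2: C–O–C with sp³ carbons on both sides and no adjacent C=O → ether.
  CH(COOH): pendant –COOH: carbonyl C bonded to C and –OH → carboxylic acid.
  CH(OH): –OH on an sp³ carbon → alcohol (secondary).
  CH2SCH2: C–S–C linkage → sulfide (thioether).
  CO: –C(=O)– with carbon on both sides → ketone.
  CH(COOH): pendant –COOH: carbonyl C bonded to C and –OH → carboxylic acid.
  CH(C6H5): pendant –C6H5: benzene ring → arene.
  CH(COOH): pendant –COOH: carbonyl C bonded to C and –OH → carboxylic acid.
  CH(Br): halogen on an sp³ carbon → alkyl halide.
  COOCH2CH3: –C(=O)OCH2CH3: carbonyl C bonded to C and to –OEt → ester.
Alcohol appears at: CH(CH2OH), CH(OH), CH(OH) → 3.

3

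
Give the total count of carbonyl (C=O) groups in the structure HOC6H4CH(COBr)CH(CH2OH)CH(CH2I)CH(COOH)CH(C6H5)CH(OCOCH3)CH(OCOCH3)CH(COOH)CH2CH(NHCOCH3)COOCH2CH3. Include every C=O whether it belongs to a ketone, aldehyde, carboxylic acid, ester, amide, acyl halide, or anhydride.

7

CH(COBr): acyl halide, 1 C=O (running total 1).
CH(COOH): carboxylic acid, 1 C=O (running total 2).
CH(OCOCH3): ester, 1 C=O (running total 3).
CH(OCOCH3): ester, 1 C=O (running total 4).
CH(COOH): carboxylic acid, 1 C=O (running total 5).
CH(NHCOCH3): amide, 1 C=O (running total 6).
COOCH2CH3: ester, 1 C=O (running total 7).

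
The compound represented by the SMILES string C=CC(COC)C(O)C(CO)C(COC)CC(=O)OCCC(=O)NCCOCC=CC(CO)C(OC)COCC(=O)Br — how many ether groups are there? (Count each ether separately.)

5

Working along the chain:
  CH2=CH: C=C double bond → alkene.
  CH(CH2OCH3): pendant –CH2OCH3: C–O–C linkage → ether.
  CH(OH): –OH on an sp³ carbon → alcohol (secondary).
  CH(CH2OH): pendant –CH2OH on an sp³ backbone C → alcohol.
  CH(CH2OCH3): pendant –CH2OCH3: C–O–C linkage → ether.
  CH2COOCH2: –C(=O)–O–C with C on the carbonyl side → ester.
  CH2CONHCH2: –C(=O)–N– linkage → amide (the N is not an amine).
  CH2OCH2: C–O–C with sp³ carbons on both sides and no adjacent C=O → ether.
  CH=CH: C=C double bond → alkene.
  CH(CH2OH): pendant –CH2OH on an sp³ backbone C → alcohol.
  CH(OCH3): pendant –OCH3: C–O–C with sp³ C, no adjacent C=O → ether.
  CH2OCH2: C–O–C with sp³ carbons on both sides and no adjacent C=O → ether.
  COBr: –C(=O)Br: carbonyl C bonded to C and to a halogen → acyl halide (not alkyl halide).
Ether appears at: CH(CH2OCH3), CH(CH2OCH3), CH2OCH2, CH(OCH3), CH2OCH2 → 5.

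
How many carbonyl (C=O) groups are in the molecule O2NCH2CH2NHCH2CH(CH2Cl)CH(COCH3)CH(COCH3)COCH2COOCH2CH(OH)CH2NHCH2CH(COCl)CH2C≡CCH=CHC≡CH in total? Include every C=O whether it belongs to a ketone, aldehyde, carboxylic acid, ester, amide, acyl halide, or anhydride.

CH(COCH3): ketone, 1 C=O (running total 1).
CH(COCH3): ketone, 1 C=O (running total 2).
CO: ketone, 1 C=O (running total 3).
CH2COOCH2: ester, 1 C=O (running total 4).
CH(COCl): acyl halide, 1 C=O (running total 5).

5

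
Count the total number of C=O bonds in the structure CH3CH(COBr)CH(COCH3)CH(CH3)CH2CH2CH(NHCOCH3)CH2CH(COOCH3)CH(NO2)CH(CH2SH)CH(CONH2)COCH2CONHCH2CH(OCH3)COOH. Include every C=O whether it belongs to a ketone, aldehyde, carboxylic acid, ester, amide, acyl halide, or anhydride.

8

CH(COBr): acyl halide, 1 C=O (running total 1).
CH(COCH3): ketone, 1 C=O (running total 2).
CH(NHCOCH3): amide, 1 C=O (running total 3).
CH(COOCH3): ester, 1 C=O (running total 4).
CH(CONH2): amide, 1 C=O (running total 5).
CO: ketone, 1 C=O (running total 6).
CH2CONHCH2: amide, 1 C=O (running total 7).
COOH: carboxylic acid, 1 C=O (running total 8).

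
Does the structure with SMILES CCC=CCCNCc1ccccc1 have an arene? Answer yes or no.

yes

C=C double bond → alkene.
C–N–C with sp³ carbons and no adjacent C=O → amine (secondary).
–C6H5 phenyl ring → arene.
The C6H5 segment supplies the arene: –C6H5 phenyl ring → arene.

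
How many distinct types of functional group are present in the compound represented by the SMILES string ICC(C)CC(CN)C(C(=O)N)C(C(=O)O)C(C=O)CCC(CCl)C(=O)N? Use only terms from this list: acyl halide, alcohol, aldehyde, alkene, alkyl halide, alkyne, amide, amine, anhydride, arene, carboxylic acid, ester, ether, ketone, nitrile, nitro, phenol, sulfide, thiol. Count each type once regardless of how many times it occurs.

5

Reading the structure from left to right:
  ICH2: halogen on an sp³ carbon → alkyl halide.
  CH(CH2NH2): pendant –CH2NH2: N on sp³ C, no adjacent C=O → amine.
  CH(CONH2): pendant –CONH2: carbonyl C bonded to C and N → amide.
  CH(COOH): pendant –COOH: carbonyl C bonded to C and –OH → carboxylic acid.
  CH(CHO): pendant –CHO: carbonyl C bonded to C and H → aldehyde.
  CH(CH2Cl): pendant –CH2X: halogen on sp³ carbon → alkyl halide.
  CONH2: –C(=O)NH2: carbonyl C bonded to C and to N → amide (the N is not a separate amine).
Distinct types present: aldehyde, alkyl halide, amide, amine, carboxylic acid.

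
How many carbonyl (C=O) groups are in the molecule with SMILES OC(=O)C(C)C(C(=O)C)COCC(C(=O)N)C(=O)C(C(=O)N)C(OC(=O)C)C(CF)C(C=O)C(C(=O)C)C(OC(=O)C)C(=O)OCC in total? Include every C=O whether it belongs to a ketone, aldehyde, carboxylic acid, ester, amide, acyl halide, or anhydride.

HOOC: carboxylic acid, 1 C=O (running total 1).
CH(COCH3): ketone, 1 C=O (running total 2).
CH(CONH2): amide, 1 C=O (running total 3).
CO: ketone, 1 C=O (running total 4).
CH(CONH2): amide, 1 C=O (running total 5).
CH(OCOCH3): ester, 1 C=O (running total 6).
CH(CHO): aldehyde, 1 C=O (running total 7).
CH(COCH3): ketone, 1 C=O (running total 8).
CH(OCOCH3): ester, 1 C=O (running total 9).
COOCH2CH3: ester, 1 C=O (running total 10).

10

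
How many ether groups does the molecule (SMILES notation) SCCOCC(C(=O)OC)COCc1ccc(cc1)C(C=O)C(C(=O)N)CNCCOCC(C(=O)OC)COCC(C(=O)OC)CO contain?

4

–SH on an sp³ carbon → thiol.
C–O–C with sp³ carbons on both sides and no adjacent C=O → ether.
pendant –COOCH3: carbonyl C bonded to C and –OCH3 → ester.
C–O–C with sp³ carbons on both sides and no adjacent C=O → ether.
para-disubstituted benzene ring → arene.
pendant –CHO: carbonyl C bonded to C and H → aldehyde.
pendant –CONH2: carbonyl C bonded to C and N → amide.
C–N–C with sp³ carbons and no adjacent C=O → amine (secondary).
C–O–C with sp³ carbons on both sides and no adjacent C=O → ether.
pendant –COOCH3: carbonyl C bonded to C and –OCH3 → ester.
C–O–C with sp³ carbons on both sides and no adjacent C=O → ether.
pendant –COOCH3: carbonyl C bonded to C and –OCH3 → ester.
–OH on an sp³ carbon → alcohol.
Ether appears at: CH2OCH2, CH2OCH2, CH2OCH2, CH2OCH2 → 4.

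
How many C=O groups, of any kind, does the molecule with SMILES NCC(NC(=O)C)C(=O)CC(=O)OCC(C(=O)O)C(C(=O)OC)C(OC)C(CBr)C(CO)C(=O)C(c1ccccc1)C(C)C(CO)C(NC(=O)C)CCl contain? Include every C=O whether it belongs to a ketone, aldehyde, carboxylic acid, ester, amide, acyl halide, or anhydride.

7

CH(NHCOCH3): amide, 1 C=O (running total 1).
CO: ketone, 1 C=O (running total 2).
CH2COOCH2: ester, 1 C=O (running total 3).
CH(COOH): carboxylic acid, 1 C=O (running total 4).
CH(COOCH3): ester, 1 C=O (running total 5).
CO: ketone, 1 C=O (running total 6).
CH(NHCOCH3): amide, 1 C=O (running total 7).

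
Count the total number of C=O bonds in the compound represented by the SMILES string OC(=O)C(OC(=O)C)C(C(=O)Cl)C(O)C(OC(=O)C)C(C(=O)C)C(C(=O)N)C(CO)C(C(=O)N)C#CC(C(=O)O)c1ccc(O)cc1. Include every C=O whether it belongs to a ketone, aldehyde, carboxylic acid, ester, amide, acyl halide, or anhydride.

HOOC: carboxylic acid, 1 C=O (running total 1).
CH(OCOCH3): ester, 1 C=O (running total 2).
CH(COCl): acyl halide, 1 C=O (running total 3).
CH(OCOCH3): ester, 1 C=O (running total 4).
CH(COCH3): ketone, 1 C=O (running total 5).
CH(CONH2): amide, 1 C=O (running total 6).
CH(CONH2): amide, 1 C=O (running total 7).
CH(COOH): carboxylic acid, 1 C=O (running total 8).

8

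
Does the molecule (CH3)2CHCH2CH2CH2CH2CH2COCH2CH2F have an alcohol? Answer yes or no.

no

–C(=O)– with carbon on both sides → ketone.
halogen on an sp³ carbon → alkyl halide.
The groups actually present are: alkyl halide, ketone.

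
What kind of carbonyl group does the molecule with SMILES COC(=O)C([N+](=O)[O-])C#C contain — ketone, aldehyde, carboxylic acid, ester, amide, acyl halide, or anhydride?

ester

The carbonyl is in the CH3OOC segment: CH3O–C(=O)–: carbonyl C bonded to C and to –OCH3 → ester (not ketone + ether).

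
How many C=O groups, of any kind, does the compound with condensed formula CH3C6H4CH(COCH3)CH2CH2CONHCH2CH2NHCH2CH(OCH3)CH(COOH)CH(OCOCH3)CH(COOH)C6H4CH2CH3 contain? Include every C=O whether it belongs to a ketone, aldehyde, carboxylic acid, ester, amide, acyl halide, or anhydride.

CH(COCH3): ketone, 1 C=O (running total 1).
CH2CONHCH2: amide, 1 C=O (running total 2).
CH(COOH): carboxylic acid, 1 C=O (running total 3).
CH(OCOCH3): ester, 1 C=O (running total 4).
CH(COOH): carboxylic acid, 1 C=O (running total 5).

5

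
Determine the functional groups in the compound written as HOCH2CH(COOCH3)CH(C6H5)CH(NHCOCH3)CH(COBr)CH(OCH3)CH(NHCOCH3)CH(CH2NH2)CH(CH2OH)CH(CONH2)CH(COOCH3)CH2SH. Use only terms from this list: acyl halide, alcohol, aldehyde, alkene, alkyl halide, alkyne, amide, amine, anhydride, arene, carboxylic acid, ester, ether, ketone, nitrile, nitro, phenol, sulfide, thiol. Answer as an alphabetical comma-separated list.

Working along the chain:
  HOCH2: HO– on an sp³ carbon → alcohol.
  CH(COOCH3): pendant –COOCH3: carbonyl C bonded to C and –OCH3 → ester.
  CH(C6H5): pendant –C6H5: benzene ring → arene.
  CH(NHCOCH3): pendant –NHC(=O)CH3: N bonded to a carbonyl → amide (not amine).
  CH(COBr): pendant –C(=O)X: carbonyl C bonded to C and halogen → acyl halide.
  CH(OCH3): pendant –OCH3: C–O–C with sp³ C, no adjacent C=O → ether.
  CH(NHCOCH3): pendant –NHC(=O)CH3: N bonded to a carbonyl → amide (not amine).
  CH(CH2NH2): pendant –CH2NH2: N on sp³ C, no adjacent C=O → amine.
  CH(CH2OH): pendant –CH2OH on an sp³ backbone C → alcohol.
  CH(CONH2): pendant –CONH2: carbonyl C bonded to C and N → amide.
  CH(COOCH3): pendant –COOCH3: carbonyl C bonded to C and –OCH3 → ester.
  CH2SH: –SH on an sp³ carbon → thiol.

acyl halide, alcohol, amide, amine, arene, ester, ether, thiol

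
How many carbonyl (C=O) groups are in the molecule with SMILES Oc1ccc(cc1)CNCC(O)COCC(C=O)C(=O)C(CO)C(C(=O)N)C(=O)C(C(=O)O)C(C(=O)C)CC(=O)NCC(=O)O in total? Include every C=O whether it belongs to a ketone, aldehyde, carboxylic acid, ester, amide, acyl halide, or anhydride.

8

CH(CHO): aldehyde, 1 C=O (running total 1).
CO: ketone, 1 C=O (running total 2).
CH(CONH2): amide, 1 C=O (running total 3).
CO: ketone, 1 C=O (running total 4).
CH(COOH): carboxylic acid, 1 C=O (running total 5).
CH(COCH3): ketone, 1 C=O (running total 6).
CH2CONHCH2: amide, 1 C=O (running total 7).
COOH: carboxylic acid, 1 C=O (running total 8).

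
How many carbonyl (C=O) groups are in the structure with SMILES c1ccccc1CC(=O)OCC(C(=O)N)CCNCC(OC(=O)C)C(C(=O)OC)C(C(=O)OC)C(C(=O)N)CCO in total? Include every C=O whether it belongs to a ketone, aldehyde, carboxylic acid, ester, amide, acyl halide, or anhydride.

6

CH2COOCH2: ester, 1 C=O (running total 1).
CH(CONH2): amide, 1 C=O (running total 2).
CH(OCOCH3): ester, 1 C=O (running total 3).
CH(COOCH3): ester, 1 C=O (running total 4).
CH(COOCH3): ester, 1 C=O (running total 5).
CH(CONH2): amide, 1 C=O (running total 6).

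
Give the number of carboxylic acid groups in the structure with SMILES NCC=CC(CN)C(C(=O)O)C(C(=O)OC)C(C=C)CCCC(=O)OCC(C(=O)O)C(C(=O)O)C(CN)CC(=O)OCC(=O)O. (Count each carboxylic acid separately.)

4

–NH2 on an sp³ carbon with no adjacent C=O → amine.
C=C double bond → alkene.
pendant –CH2NH2: N on sp³ C, no adjacent C=O → amine.
pendant –COOH: carbonyl C bonded to C and –OH → carboxylic acid.
pendant –COOCH3: carbonyl C bonded to C and –OCH3 → ester.
pendant –CH=CH2: C=C double bond → alkene.
–C(=O)–O–C with C on the carbonyl side → ester.
pendant –COOH: carbonyl C bonded to C and –OH → carboxylic acid.
pendant –COOH: carbonyl C bonded to C and –OH → carboxylic acid.
pendant –CH2NH2: N on sp³ C, no adjacent C=O → amine.
–C(=O)–O–C with C on the carbonyl side → ester.
–COOH: carbonyl C bonded to –OH and C → carboxylic acid (the –OH is not a separate alcohol).
Carboxylic acid appears at: CH(COOH), CH(COOH), CH(COOH), COOH → 4.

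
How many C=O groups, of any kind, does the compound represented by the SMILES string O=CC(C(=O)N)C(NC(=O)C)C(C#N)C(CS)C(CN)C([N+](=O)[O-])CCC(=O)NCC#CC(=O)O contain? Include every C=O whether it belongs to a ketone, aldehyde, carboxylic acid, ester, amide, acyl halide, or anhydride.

5

OHC: aldehyde, 1 C=O (running total 1).
CH(CONH2): amide, 1 C=O (running total 2).
CH(NHCOCH3): amide, 1 C=O (running total 3).
CH2CONHCH2: amide, 1 C=O (running total 4).
COOH: carboxylic acid, 1 C=O (running total 5).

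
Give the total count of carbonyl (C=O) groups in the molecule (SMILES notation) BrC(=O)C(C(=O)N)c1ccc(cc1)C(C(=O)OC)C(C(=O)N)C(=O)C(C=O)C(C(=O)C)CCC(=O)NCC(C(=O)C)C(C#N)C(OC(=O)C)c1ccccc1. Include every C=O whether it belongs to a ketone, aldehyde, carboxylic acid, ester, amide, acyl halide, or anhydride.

BrCO: acyl halide, 1 C=O (running total 1).
CH(CONH2): amide, 1 C=O (running total 2).
CH(COOCH3): ester, 1 C=O (running total 3).
CH(CONH2): amide, 1 C=O (running total 4).
CO: ketone, 1 C=O (running total 5).
CH(CHO): aldehyde, 1 C=O (running total 6).
CH(COCH3): ketone, 1 C=O (running total 7).
CH2CONHCH2: amide, 1 C=O (running total 8).
CH(COCH3): ketone, 1 C=O (running total 9).
CH(OCOCH3): ester, 1 C=O (running total 10).

10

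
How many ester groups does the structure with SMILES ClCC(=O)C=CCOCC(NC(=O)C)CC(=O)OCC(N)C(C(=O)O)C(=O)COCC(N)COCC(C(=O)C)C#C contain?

Reading the structure from left to right:
  ClCH2: halogen on an sp³ carbon → alkyl halide.
  CO: –C(=O)– with carbon on both sides → ketone.
  CH=CH: C=C double bond → alkene.
  CH2OCH2: C–O–C with sp³ carbons on both sides and no adjacent C=O → ether.
  CH(NHCOCH3): pendant –NHC(=O)CH3: N bonded to a carbonyl → amide (not amine).
  CH2COOCH2: –C(=O)–O–C with C on the carbonyl side → ester.
  CH(NH2): –NH2 on an sp³ carbon with no adjacent C=O → amine.
  CH(COOH): pendant –COOH: carbonyl C bonded to C and –OH → carboxylic acid.
  CO: –C(=O)– with carbon on both sides → ketone.
  CH2OCH2: C–O–C with sp³ carbons on both sides and no adjacent C=O → ether.
  CH(NH2): –NH2 on an sp³ carbon with no adjacent C=O → amine.
  CH2OCH2: C–O–C with sp³ carbons on both sides and no adjacent C=O → ether.
  CH(COCH3): pendant –COCH3: carbonyl C bonded to two carbons → ketone.
  C≡CH: C≡C triple bond → alkyne.
Ester appears at: CH2COOCH2 → 1.

1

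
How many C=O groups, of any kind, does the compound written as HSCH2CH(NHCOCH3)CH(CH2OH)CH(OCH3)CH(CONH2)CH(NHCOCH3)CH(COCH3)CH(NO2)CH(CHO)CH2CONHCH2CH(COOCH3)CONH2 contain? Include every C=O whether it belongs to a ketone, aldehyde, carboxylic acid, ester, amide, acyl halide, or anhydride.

CH(NHCOCH3): amide, 1 C=O (running total 1).
CH(CONH2): amide, 1 C=O (running total 2).
CH(NHCOCH3): amide, 1 C=O (running total 3).
CH(COCH3): ketone, 1 C=O (running total 4).
CH(CHO): aldehyde, 1 C=O (running total 5).
CH2CONHCH2: amide, 1 C=O (running total 6).
CH(COOCH3): ester, 1 C=O (running total 7).
CONH2: amide, 1 C=O (running total 8).

8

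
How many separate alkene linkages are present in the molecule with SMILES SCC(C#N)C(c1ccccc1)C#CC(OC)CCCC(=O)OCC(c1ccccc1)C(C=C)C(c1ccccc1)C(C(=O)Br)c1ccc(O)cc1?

1

Taking each segment in turn:
  HSCH2: –SH on an sp³ carbon → thiol.
  CH(CN): pendant –C≡N: nitrile.
  CH(C6H5): pendant –C6H5: benzene ring → arene.
  C≡C: C≡C triple bond → alkyne.
  CH(OCH3): pendant –OCH3: C–O–C with sp³ C, no adjacent C=O → ether.
  CH2COOCH2: –C(=O)–O–C with C on the carbonyl side → ester.
  CH(C6H5): pendant –C6H5: benzene ring → arene.
  CH(CH=CH2): pendant –CH=CH2: C=C double bond → alkene.
  CH(C6H5): pendant –C6H5: benzene ring → arene.
  CH(COBr): pendant –C(=O)X: carbonyl C bonded to C and halogen → acyl halide.
  C6H4OH: –OH attached directly to an aromatic ring → phenol (not alcohol); the ring itself is an arene.
Alkene appears at: CH(CH=CH2) → 1.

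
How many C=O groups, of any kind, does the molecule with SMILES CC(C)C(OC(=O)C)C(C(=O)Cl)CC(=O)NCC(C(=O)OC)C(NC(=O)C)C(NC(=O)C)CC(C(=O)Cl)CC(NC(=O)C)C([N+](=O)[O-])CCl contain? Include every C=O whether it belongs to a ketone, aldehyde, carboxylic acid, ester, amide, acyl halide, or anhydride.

CH(OCOCH3): ester, 1 C=O (running total 1).
CH(COCl): acyl halide, 1 C=O (running total 2).
CH2CONHCH2: amide, 1 C=O (running total 3).
CH(COOCH3): ester, 1 C=O (running total 4).
CH(NHCOCH3): amide, 1 C=O (running total 5).
CH(NHCOCH3): amide, 1 C=O (running total 6).
CH(COCl): acyl halide, 1 C=O (running total 7).
CH(NHCOCH3): amide, 1 C=O (running total 8).

8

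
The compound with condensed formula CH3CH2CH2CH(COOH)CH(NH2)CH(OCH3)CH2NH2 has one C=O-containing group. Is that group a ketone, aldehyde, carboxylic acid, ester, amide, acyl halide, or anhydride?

The carbonyl is in the CH(COOH) segment: pendant –COOH: carbonyl C bonded to C and –OH → carboxylic acid.

carboxylic acid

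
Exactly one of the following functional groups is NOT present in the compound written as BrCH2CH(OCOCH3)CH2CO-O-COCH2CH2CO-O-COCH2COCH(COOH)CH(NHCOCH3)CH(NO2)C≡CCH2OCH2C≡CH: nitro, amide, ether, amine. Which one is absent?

amine

nitro: present (CH(NO2) — –NO2 on an sp³ carbon → nitro (the N=O is not a carbonyl)).
ether: present (CH2OCH2 — C–O–C with sp³ carbons on both sides and no adjacent C=O → ether).
amide: present (CH(NHCOCH3) — pendant –NHC(=O)CH3: N bonded to a carbonyl → amide (not amine)).
amine: absent. In CH(NHCOCH3), the nitrogen is bonded directly to a carbonyl carbon, making it part of an amide, not a free amine.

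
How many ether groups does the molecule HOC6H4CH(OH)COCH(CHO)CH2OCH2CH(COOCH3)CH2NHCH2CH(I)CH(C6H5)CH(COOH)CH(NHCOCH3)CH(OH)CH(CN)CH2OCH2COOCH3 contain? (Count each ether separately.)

Taking each segment in turn:
  HOC6H4: –OH attached directly to an aromatic ring → phenol (not alcohol); the ring itself is an arene.
  CH(OH): –OH on an sp³ carbon → alcohol (secondary).
  CO: –C(=O)– with carbon on both sides → ketone.
  CH(CHO): pendant –CHO: carbonyl C bonded to C and H → aldehyde.
  CH2OCH2: C–O–C with sp³ carbons on both sides and no adjacent C=O → ether.
  CH(COOCH3): pendant –COOCH3: carbonyl C bonded to C and –OCH3 → ester.
  CH2NHCH2: C–N–C with sp³ carbons and no adjacent C=O → amine (secondary).
  CH(I): halogen on an sp³ carbon → alkyl halide.
  CH(C6H5): pendant –C6H5: benzene ring → arene.
  CH(COOH): pendant –COOH: carbonyl C bonded to C and –OH → carboxylic acid.
  CH(NHCOCH3): pendant –NHC(=O)CH3: N bonded to a carbonyl → amide (not amine).
  CH(OH): –OH on an sp³ carbon → alcohol (secondary).
  CH(CN): pendant –C≡N: nitrile.
  CH2OCH2: C–O–C with sp³ carbons on both sides and no adjacent C=O → ether.
  COOCH3: –C(=O)OCH3: carbonyl C bonded to C and to –OCH3 → ester (not ketone + ether).
Ether appears at: CH2OCH2, CH2OCH2 → 2.

2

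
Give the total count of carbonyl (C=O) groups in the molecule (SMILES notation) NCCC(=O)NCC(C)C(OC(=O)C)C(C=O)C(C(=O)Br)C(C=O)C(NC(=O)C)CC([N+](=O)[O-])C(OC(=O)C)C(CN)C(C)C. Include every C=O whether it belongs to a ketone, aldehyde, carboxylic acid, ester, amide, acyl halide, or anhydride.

CH2CONHCH2: amide, 1 C=O (running total 1).
CH(OCOCH3): ester, 1 C=O (running total 2).
CH(CHO): aldehyde, 1 C=O (running total 3).
CH(COBr): acyl halide, 1 C=O (running total 4).
CH(CHO): aldehyde, 1 C=O (running total 5).
CH(NHCOCH3): amide, 1 C=O (running total 6).
CH(OCOCH3): ester, 1 C=O (running total 7).

7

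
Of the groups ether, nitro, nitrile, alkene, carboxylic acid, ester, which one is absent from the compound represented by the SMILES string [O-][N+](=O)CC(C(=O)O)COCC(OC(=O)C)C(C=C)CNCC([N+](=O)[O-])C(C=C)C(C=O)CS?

nitrile

alkene: present (CH(CH=CH2) — pendant –CH=CH2: C=C double bond → alkene).
nitro: present (O2NCH2 — –NO2 on carbon → nitro group).
carboxylic acid: present (CH(COOH) — pendant –COOH: carbonyl C bonded to C and –OH → carboxylic acid).
ester: present (CH(OCOCH3) — pendant –OC(=O)CH3: an acyloxy group → ester).
ether: present (CH2OCH2 — C–O–C with sp³ carbons on both sides and no adjacent C=O → ether).
nitrile: no segment matches this pattern.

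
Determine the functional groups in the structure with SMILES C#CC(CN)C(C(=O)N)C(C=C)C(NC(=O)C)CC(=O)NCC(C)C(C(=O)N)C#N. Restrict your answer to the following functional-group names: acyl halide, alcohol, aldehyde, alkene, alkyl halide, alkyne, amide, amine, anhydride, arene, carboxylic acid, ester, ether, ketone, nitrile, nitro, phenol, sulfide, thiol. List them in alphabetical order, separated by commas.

Working along the chain:
  HC≡C: C≡C triple bond → alkyne.
  CH(CH2NH2): pendant –CH2NH2: N on sp³ C, no adjacent C=O → amine.
  CH(CONH2): pendant –CONH2: carbonyl C bonded to C and N → amide.
  CH(CH=CH2): pendant –CH=CH2: C=C double bond → alkene.
  CH(NHCOCH3): pendant –NHC(=O)CH3: N bonded to a carbonyl → amide (not amine).
  CH2CONHCH2: –C(=O)–N– linkage → amide (the N is not an amine).
  CH(CONH2): pendant –CONH2: carbonyl C bonded to C and N → amide.
  CN: –C≡N: carbon triple-bonded to nitrogen → nitrile.

alkene, alkyne, amide, amine, nitrile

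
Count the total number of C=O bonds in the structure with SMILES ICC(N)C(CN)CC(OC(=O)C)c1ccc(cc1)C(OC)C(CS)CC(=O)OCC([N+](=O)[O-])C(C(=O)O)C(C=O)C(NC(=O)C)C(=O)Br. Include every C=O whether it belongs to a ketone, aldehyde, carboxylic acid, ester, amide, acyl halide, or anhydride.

6

CH(OCOCH3): ester, 1 C=O (running total 1).
CH2COOCH2: ester, 1 C=O (running total 2).
CH(COOH): carboxylic acid, 1 C=O (running total 3).
CH(CHO): aldehyde, 1 C=O (running total 4).
CH(NHCOCH3): amide, 1 C=O (running total 5).
COBr: acyl halide, 1 C=O (running total 6).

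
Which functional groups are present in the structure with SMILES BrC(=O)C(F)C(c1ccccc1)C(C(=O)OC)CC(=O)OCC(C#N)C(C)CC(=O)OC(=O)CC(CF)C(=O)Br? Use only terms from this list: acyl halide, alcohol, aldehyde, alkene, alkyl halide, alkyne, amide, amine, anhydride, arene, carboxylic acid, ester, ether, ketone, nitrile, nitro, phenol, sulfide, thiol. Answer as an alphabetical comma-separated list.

acyl halide, alkyl halide, anhydride, arene, ester, nitrile

–C(=O)Br: carbonyl C bonded to C and to a halogen → acyl halide (not alkyl halide).
halogen on an sp³ carbon → alkyl halide.
pendant –C6H5: benzene ring → arene.
pendant –COOCH3: carbonyl C bonded to C and –OCH3 → ester.
–C(=O)–O–C with C on the carbonyl side → ester.
pendant –C≡N: nitrile.
two acyl groups sharing one oxygen, –C(=O)–O–C(=O)– → anhydride.
pendant –CH2X: halogen on sp³ carbon → alkyl halide.
–C(=O)Br: carbonyl C bonded to C and to a halogen → acyl halide (not alkyl halide).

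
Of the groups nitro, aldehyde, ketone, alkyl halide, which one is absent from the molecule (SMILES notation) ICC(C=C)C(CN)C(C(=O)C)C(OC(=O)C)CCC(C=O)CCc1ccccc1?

nitro

alkyl halide: present (ICH2 — halogen on an sp³ carbon → alkyl halide).
ketone: present (CH(COCH3) — pendant –COCH3: carbonyl C bonded to two carbons → ketone).
aldehyde: present (CH(CHO) — pendant –CHO: carbonyl C bonded to C and H → aldehyde).
nitro: no segment matches this pattern.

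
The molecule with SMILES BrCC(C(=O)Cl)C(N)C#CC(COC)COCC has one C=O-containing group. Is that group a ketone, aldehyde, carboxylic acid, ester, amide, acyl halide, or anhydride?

The carbonyl is in the CH(COCl) segment: pendant –C(=O)X: carbonyl C bonded to C and halogen → acyl halide.

acyl halide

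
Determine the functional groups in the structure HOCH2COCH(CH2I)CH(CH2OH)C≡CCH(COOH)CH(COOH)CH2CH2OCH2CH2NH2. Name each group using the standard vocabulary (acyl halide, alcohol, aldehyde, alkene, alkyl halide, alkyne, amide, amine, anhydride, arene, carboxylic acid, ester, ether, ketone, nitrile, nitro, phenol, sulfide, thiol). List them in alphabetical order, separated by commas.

alcohol, alkyl halide, alkyne, amine, carboxylic acid, ether, ketone

HO– on an sp³ carbon → alcohol.
–C(=O)– with carbon on both sides → ketone.
pendant –CH2X: halogen on sp³ carbon → alkyl halide.
pendant –CH2OH on an sp³ backbone C → alcohol.
C≡C triple bond → alkyne.
pendant –COOH: carbonyl C bonded to C and –OH → carboxylic acid.
pendant –COOH: carbonyl C bonded to C and –OH → carboxylic acid.
C–O–C with sp³ carbons on both sides and no adjacent C=O → ether.
–NH2 on an sp³ carbon with no adjacent C=O → amine.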